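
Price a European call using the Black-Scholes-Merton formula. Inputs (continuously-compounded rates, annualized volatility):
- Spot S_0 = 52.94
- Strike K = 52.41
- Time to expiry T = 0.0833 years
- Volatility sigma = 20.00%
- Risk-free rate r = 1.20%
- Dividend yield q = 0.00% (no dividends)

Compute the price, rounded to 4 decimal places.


d1 = (ln(S/K) + (r - q + 0.5*sigma^2) * T) / (sigma * sqrt(T)) = 0.22048886
d2 = d1 - sigma * sqrt(T) = 0.16276538
exp(-rT) = 0.99900090; exp(-qT) = 1.00000000
C = S_0 * exp(-qT) * N(d1) - K * exp(-rT) * N(d2)
N(d1) = 0.58725478; N(d2) = 0.56464842
C = 52.9400 * 1.00000000 * 0.58725478 - 52.4100 * 0.99900090 * 0.56464842 = 1.5256

Answer: Price = 1.5256


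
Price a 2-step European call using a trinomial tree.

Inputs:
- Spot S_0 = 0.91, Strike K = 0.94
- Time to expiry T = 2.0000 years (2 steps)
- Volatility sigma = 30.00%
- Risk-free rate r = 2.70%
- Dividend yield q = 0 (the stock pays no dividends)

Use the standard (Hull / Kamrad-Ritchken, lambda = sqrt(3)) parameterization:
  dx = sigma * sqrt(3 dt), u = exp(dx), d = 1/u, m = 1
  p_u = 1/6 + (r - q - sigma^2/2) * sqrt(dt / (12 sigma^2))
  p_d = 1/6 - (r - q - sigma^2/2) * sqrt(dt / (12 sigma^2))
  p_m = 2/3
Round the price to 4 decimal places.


dt = T/N = 1.000000; dx = sigma*sqrt(3*dt) = 0.519615
u = exp(dx) = 1.681381; d = 1/u = 0.594749
p_u = 0.149346, p_m = 0.666667, p_d = 0.183987
Discount per step: exp(-r*dt) = 0.973361
Stock lattice S(k, j) with j the centered position index:
  k=0: S(0,+0) = 0.9100
  k=1: S(1,-1) = 0.5412; S(1,+0) = 0.9100; S(1,+1) = 1.5301
  k=2: S(2,-2) = 0.3219; S(2,-1) = 0.5412; S(2,+0) = 0.9100; S(2,+1) = 1.5301; S(2,+2) = 2.5726
Terminal payoffs V(N, j) = max(S_T - K, 0):
  V(2,-2) = 0.000000; V(2,-1) = 0.000000; V(2,+0) = 0.000000; V(2,+1) = 0.590056; V(2,+2) = 1.632607
Backward induction: V(k, j) = exp(-r*dt) * [p_u * V(k+1, j+1) + p_m * V(k+1, j) + p_d * V(k+1, j-1)]
  V(1,-1) = exp(-r*dt) * [p_u*0.000000 + p_m*0.000000 + p_d*0.000000] = 0.000000
  V(1,+0) = exp(-r*dt) * [p_u*0.590056 + p_m*0.000000 + p_d*0.000000] = 0.085775
  V(1,+1) = exp(-r*dt) * [p_u*1.632607 + p_m*0.590056 + p_d*0.000000] = 0.620220
  V(0,+0) = exp(-r*dt) * [p_u*0.620220 + p_m*0.085775 + p_d*0.000000] = 0.145820

Answer: Price = V(0,0) = 0.1458


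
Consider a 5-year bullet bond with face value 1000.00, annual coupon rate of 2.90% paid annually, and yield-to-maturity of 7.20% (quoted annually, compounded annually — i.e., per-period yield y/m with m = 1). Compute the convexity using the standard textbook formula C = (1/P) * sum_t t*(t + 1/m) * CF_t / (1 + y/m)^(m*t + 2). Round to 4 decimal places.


Coupon per period c = face * coupon_rate / m = 29.000000
Periods per year m = 1; per-period yield y/m = 0.072000
Number of cashflows N = 5
Cashflows (t years, CF_t, discount factor 1/(1+y/m)^(m*t), PV):
  t = 1.0000: CF_t = 29.000000, DF = 0.932836, PV = 27.052239
  t = 2.0000: CF_t = 29.000000, DF = 0.870183, PV = 25.235297
  t = 3.0000: CF_t = 29.000000, DF = 0.811738, PV = 23.540389
  t = 4.0000: CF_t = 29.000000, DF = 0.757218, PV = 21.959318
  t = 5.0000: CF_t = 1029.000000, DF = 0.706360, PV = 726.844399
Price P = sum_t PV_t = 824.631643
Convexity numerator sum_t t*(t + 1/m) * CF_t / (1+y/m)^(m*t + 2):
  t = 1.0000: term = 47.080779
  t = 2.0000: term = 131.755911
  t = 3.0000: term = 245.813266
  t = 4.0000: term = 382.172366
  t = 5.0000: term = 18974.621959
Convexity = (1/P) * sum = 19781.444281 / 824.631643 = 23.988219

Answer: Convexity = 23.9882


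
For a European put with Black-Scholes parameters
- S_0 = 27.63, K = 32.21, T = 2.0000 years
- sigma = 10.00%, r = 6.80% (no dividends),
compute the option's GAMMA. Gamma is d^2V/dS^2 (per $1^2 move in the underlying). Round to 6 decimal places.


d1 = -0.0521478835; d2 = -0.1935692397
phi(d1) = 0.3984002068; exp(-qT) = 1.0000000000; exp(-rT) = 0.8728426325
Gamma = exp(-qT) * phi(d1) / (S * sigma * sqrt(T)) = 1.0000000000 * 0.3984002068 / (27.6300 * 0.1000 * 1.4142135624) = 0.101959

Answer: Gamma = 0.101959


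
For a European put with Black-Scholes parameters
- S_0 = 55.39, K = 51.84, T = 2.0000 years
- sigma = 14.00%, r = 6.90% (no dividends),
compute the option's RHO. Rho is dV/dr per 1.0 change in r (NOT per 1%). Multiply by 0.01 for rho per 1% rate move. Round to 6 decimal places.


Answer: Rho = -15.852555

Derivation:
d1 = 1.1305476766; d2 = 0.9325577779
phi(d1) = 0.2105551726; exp(-qT) = 1.0000000000; exp(-rT) = 0.8710986917
N(-d2) = 0.1755241710
Rho = -K*T*exp(-rT)*N(-d2) = -51.8400 * 2.0000 * 0.8710986917 * 0.1755241710 = -15.852555


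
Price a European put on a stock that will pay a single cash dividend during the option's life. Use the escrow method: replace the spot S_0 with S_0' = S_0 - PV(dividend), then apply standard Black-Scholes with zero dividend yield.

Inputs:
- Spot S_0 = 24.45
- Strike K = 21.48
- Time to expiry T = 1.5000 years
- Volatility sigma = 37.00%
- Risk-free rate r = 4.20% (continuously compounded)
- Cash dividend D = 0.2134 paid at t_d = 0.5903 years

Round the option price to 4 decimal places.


PV(D) = D * exp(-r * t_d) = 0.2134 * 0.97551221 = 0.20817431
S_0' = S_0 - PV(D) = 24.4500 - 0.20817431 = 24.24182569
d1 = (ln(S_0'/K) + (r + sigma^2/2)*T) / (sigma*sqrt(T)) = 0.63252491
d2 = d1 - sigma*sqrt(T) = 0.17936931
exp(-rT) = 0.93894347
N(-d1) = 0.26352197; N(-d2) = 0.42882387
P = K * exp(-rT) * N(-d2) - S_0' * N(-d1) = 21.4800 * 0.93894347 * 0.42882387 - 24.24182569 * 0.26352197 = 2.2605

Answer: Price = 2.2605


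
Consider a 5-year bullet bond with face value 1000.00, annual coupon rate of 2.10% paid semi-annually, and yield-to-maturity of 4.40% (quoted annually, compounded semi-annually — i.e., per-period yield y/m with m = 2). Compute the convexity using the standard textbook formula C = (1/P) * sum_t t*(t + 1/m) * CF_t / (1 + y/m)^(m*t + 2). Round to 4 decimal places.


Coupon per period c = face * coupon_rate / m = 10.500000
Periods per year m = 2; per-period yield y/m = 0.022000
Number of cashflows N = 10
Cashflows (t years, CF_t, discount factor 1/(1+y/m)^(m*t), PV):
  t = 0.5000: CF_t = 10.500000, DF = 0.978474, PV = 10.273973
  t = 1.0000: CF_t = 10.500000, DF = 0.957411, PV = 10.052811
  t = 1.5000: CF_t = 10.500000, DF = 0.936801, PV = 9.836410
  t = 2.0000: CF_t = 10.500000, DF = 0.916635, PV = 9.624667
  t = 2.5000: CF_t = 10.500000, DF = 0.896903, PV = 9.417482
  t = 3.0000: CF_t = 10.500000, DF = 0.877596, PV = 9.214758
  t = 3.5000: CF_t = 10.500000, DF = 0.858704, PV = 9.016397
  t = 4.0000: CF_t = 10.500000, DF = 0.840220, PV = 8.822306
  t = 4.5000: CF_t = 10.500000, DF = 0.822133, PV = 8.632394
  t = 5.0000: CF_t = 1010.500000, DF = 0.804435, PV = 812.881725
Price P = sum_t PV_t = 897.772922
Convexity numerator sum_t t*(t + 1/m) * CF_t / (1+y/m)^(m*t + 2):
  t = 0.5000: term = 4.918205
  t = 1.0000: term = 14.437001
  t = 1.5000: term = 28.252447
  t = 2.0000: term = 46.073789
  t = 2.5000: term = 67.622978
  t = 3.0000: term = 92.634216
  t = 3.5000: term = 120.853511
  t = 4.0000: term = 152.038244
  t = 4.5000: term = 185.956757
  t = 5.0000: term = 21402.192310
Convexity = (1/P) * sum = 22114.979458 / 897.772922 = 24.633155

Answer: Convexity = 24.6332


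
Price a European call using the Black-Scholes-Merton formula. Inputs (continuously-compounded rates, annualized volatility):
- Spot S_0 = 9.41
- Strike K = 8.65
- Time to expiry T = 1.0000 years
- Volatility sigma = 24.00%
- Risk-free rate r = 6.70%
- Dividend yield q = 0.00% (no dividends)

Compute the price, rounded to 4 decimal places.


Answer: Price = 1.6555

Derivation:
d1 = (ln(S/K) + (r - q + 0.5*sigma^2) * T) / (sigma * sqrt(T)) = 0.75005680
d2 = d1 - sigma * sqrt(T) = 0.51005680
exp(-rT) = 0.93519520; exp(-qT) = 1.00000000
C = S_0 * exp(-qT) * N(d1) - K * exp(-rT) * N(d2)
N(d1) = 0.77338975; N(d2) = 0.69499417
C = 9.4100 * 1.00000000 * 0.77338975 - 8.6500 * 0.93519520 * 0.69499417 = 1.6555


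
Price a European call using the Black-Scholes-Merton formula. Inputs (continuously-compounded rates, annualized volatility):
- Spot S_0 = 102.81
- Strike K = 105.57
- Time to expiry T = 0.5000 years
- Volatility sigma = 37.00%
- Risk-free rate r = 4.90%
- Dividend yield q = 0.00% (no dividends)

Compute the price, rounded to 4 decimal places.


d1 = (ln(S/K) + (r - q + 0.5*sigma^2) * T) / (sigma * sqrt(T)) = 0.12320240
d2 = d1 - sigma * sqrt(T) = -0.13842710
exp(-rT) = 0.97579769; exp(-qT) = 1.00000000
C = S_0 * exp(-qT) * N(d1) - K * exp(-rT) * N(d2)
N(d1) = 0.54902659; N(d2) = 0.44495144
C = 102.8100 * 1.00000000 * 0.54902659 - 105.5700 * 0.97579769 * 0.44495144 = 10.6088

Answer: Price = 10.6088


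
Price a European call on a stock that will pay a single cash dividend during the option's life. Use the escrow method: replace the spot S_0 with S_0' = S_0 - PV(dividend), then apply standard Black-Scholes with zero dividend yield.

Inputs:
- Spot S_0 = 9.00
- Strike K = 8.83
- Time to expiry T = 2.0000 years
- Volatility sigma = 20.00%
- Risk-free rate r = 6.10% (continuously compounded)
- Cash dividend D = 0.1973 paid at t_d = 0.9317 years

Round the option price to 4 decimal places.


PV(D) = D * exp(-r * t_d) = 0.1973 * 0.94475117 = 0.18639941
S_0' = S_0 - PV(D) = 9.0000 - 0.18639941 = 8.81360059
d1 = (ln(S_0'/K) + (r + sigma^2/2)*T) / (sigma*sqrt(T)) = 0.56618406
d2 = d1 - sigma*sqrt(T) = 0.28334135
exp(-rT) = 0.88514837
N(d1) = 0.71436567; N(d2) = 0.61154241
C = S_0' * N(d1) - K * exp(-rT) * N(d2) = 8.81360059 * 0.71436567 - 8.8300 * 0.88514837 * 0.61154241 = 1.5164

Answer: Price = 1.5164


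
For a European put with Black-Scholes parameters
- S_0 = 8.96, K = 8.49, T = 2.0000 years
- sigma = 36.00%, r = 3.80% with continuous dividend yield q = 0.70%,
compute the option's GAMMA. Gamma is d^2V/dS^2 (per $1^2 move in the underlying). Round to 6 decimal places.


d1 = 0.4821706667; d2 = -0.0269462157
phi(d1) = 0.3551614482; exp(-qT) = 0.9860975443; exp(-rT) = 0.9268162066
Gamma = exp(-qT) * phi(d1) / (S * sigma * sqrt(T)) = 0.9860975443 * 0.3551614482 / (8.9600 * 0.3600 * 1.4142135624) = 0.076775

Answer: Gamma = 0.076775


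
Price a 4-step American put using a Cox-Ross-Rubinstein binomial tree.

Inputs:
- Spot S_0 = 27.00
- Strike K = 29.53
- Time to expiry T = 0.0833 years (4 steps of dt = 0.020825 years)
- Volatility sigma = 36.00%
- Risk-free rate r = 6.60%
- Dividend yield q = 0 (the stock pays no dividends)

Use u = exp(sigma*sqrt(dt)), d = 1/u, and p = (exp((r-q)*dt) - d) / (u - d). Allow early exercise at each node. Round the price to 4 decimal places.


dt = T/N = 0.020825
u = exp(sigma*sqrt(dt)) = 1.053324; d = 1/u = 0.949375
p = (exp((r-q)*dt) - d) / (u - d) = 0.500247
Discount per step: exp(-r*dt) = 0.998626
Stock lattice S(k, i) with i counting down-moves:
  k=0: S(0,0) = 27.0000
  k=1: S(1,0) = 28.4398; S(1,1) = 25.6331
  k=2: S(2,0) = 29.9563; S(2,1) = 27.0000; S(2,2) = 24.3355
  k=3: S(3,0) = 31.5537; S(3,1) = 28.4398; S(3,2) = 25.6331; S(3,3) = 23.1035
  k=4: S(4,0) = 33.2363; S(4,1) = 29.9563; S(4,2) = 27.0000; S(4,3) = 24.3355; S(4,4) = 21.9339
Terminal payoffs V(N, i) = max(K - S_T, 0):
  V(4,0) = 0.000000; V(4,1) = 0.000000; V(4,2) = 2.530000; V(4,3) = 5.194539; V(4,4) = 7.596123
Backward induction: V(k, i) = exp(-r*dt) * [p * V(k+1, i) + (1-p) * V(k+1, i+1)]; then take max(V_cont, immediate exercise) for American.
  V(3,0) = exp(-r*dt) * [p*0.000000 + (1-p)*0.000000] = 0.000000; exercise = 0.000000; V(3,0) = max -> 0.000000
  V(3,1) = exp(-r*dt) * [p*0.000000 + (1-p)*2.530000] = 1.262640; exercise = 1.090245; V(3,1) = max -> 1.262640
  V(3,2) = exp(-r*dt) * [p*2.530000 + (1-p)*5.194539] = 3.856308; exercise = 3.896868; V(3,2) = max -> 3.896868
  V(3,3) = exp(-r*dt) * [p*5.194539 + (1-p)*7.596123] = 6.385955; exercise = 6.426515; V(3,3) = max -> 6.426515
  V(2,0) = exp(-r*dt) * [p*0.000000 + (1-p)*1.262640] = 0.630142; exercise = 0.000000; V(2,0) = max -> 0.630142
  V(2,1) = exp(-r*dt) * [p*1.262640 + (1-p)*3.896868] = 2.575562; exercise = 2.530000; V(2,1) = max -> 2.575562
  V(2,2) = exp(-r*dt) * [p*3.896868 + (1-p)*6.426515] = 5.153979; exercise = 5.194539; V(2,2) = max -> 5.194539
  V(1,0) = exp(-r*dt) * [p*0.630142 + (1-p)*2.575562] = 1.600171; exercise = 1.090245; V(1,0) = max -> 1.600171
  V(1,1) = exp(-r*dt) * [p*2.575562 + (1-p)*5.194539] = 3.879069; exercise = 3.896868; V(1,1) = max -> 3.896868
  V(0,0) = exp(-r*dt) * [p*1.600171 + (1-p)*3.896868] = 2.744179; exercise = 2.530000; V(0,0) = max -> 2.744179

Answer: Price = V(0,0) = 2.7442


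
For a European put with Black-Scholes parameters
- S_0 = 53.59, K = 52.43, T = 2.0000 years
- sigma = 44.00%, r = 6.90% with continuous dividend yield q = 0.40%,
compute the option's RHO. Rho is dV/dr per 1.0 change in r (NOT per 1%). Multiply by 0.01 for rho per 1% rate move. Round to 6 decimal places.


Answer: Rho = -48.112896

Derivation:
d1 = 0.5552130722; d2 = -0.0670408953
phi(d1) = 0.3419573317; exp(-qT) = 0.9920319148; exp(-rT) = 0.8710986917
N(-d2) = 0.5267254267
Rho = -K*T*exp(-rT)*N(-d2) = -52.4300 * 2.0000 * 0.8710986917 * 0.5267254267 = -48.112896


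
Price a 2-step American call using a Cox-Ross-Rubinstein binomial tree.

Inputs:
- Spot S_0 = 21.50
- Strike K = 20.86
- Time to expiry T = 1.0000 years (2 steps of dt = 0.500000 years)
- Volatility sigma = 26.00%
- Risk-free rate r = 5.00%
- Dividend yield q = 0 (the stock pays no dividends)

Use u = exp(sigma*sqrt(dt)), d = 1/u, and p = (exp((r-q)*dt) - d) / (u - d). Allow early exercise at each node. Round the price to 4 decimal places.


dt = T/N = 0.500000
u = exp(sigma*sqrt(dt)) = 1.201833; d = 1/u = 0.832062
p = (exp((r-q)*dt) - d) / (u - d) = 0.522629
Discount per step: exp(-r*dt) = 0.975310
Stock lattice S(k, i) with i counting down-moves:
  k=0: S(0,0) = 21.5000
  k=1: S(1,0) = 25.8394; S(1,1) = 17.8893
  k=2: S(2,0) = 31.0546; S(2,1) = 21.5000; S(2,2) = 14.8851
Terminal payoffs V(N, i) = max(S_T - K, 0):
  V(2,0) = 10.194647; V(2,1) = 0.640000; V(2,2) = 0.000000
Backward induction: V(k, i) = exp(-r*dt) * [p * V(k+1, i) + (1-p) * V(k+1, i+1)]; then take max(V_cont, immediate exercise) for American.
  V(1,0) = exp(-r*dt) * [p*10.194647 + (1-p)*0.640000] = 5.494441; exercise = 4.979406; V(1,0) = max -> 5.494441
  V(1,1) = exp(-r*dt) * [p*0.640000 + (1-p)*0.000000] = 0.326224; exercise = 0.000000; V(1,1) = max -> 0.326224
  V(0,0) = exp(-r*dt) * [p*5.494441 + (1-p)*0.326224] = 2.952539; exercise = 0.640000; V(0,0) = max -> 2.952539

Answer: Price = V(0,0) = 2.9525


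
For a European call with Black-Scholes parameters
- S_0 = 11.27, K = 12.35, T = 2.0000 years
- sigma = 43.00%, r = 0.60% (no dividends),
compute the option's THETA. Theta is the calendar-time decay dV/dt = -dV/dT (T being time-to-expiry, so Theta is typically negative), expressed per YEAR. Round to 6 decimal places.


d1 = 0.1733040856; d2 = -0.4348077462
phi(d1) = 0.3929960625; exp(-qT) = 1.0000000000; exp(-rT) = 0.9880717129
Theta = -S*exp(-qT)*phi(d1)*sigma/(2*sqrt(T)) - r*K*exp(-rT)*N(d2) + q*S*exp(-qT)*N(d1)
N(d1) = 0.5687937938; N(d2) = 0.3318509909; sqrt(T) = 1.4142135624
Term 1 = -11.2700 * 1.0000000000 * 0.3929960625 * 0.4300 / (2 * 1.4142135624) = -0.6733418025
Term 2 = -0.0060 * 12.3500 * 0.9880717129 * 0.3318509909 = -0.0242968400
Term 3 = 0 (no dividend yield, q = 0)
Theta = -0.6733418025 + (-0.0242968400) + (0.0000000000) = -0.697639

Answer: Theta = -0.697639


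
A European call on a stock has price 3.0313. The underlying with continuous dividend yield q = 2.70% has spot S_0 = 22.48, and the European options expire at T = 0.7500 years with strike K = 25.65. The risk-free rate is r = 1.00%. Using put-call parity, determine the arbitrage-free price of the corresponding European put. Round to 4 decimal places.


Answer: Put price = 6.4603

Derivation:
Put-call parity: C - P = S_0 * exp(-qT) - K * exp(-rT).
S_0 * exp(-qT) = 22.4800 * 0.97995365 = 22.02935815
K * exp(-rT) = 25.6500 * 0.99252805 = 25.45834461
P = C - S*exp(-qT) + K*exp(-rT)
P = 3.0313 - 22.02935815 + 25.45834461 = 6.4603


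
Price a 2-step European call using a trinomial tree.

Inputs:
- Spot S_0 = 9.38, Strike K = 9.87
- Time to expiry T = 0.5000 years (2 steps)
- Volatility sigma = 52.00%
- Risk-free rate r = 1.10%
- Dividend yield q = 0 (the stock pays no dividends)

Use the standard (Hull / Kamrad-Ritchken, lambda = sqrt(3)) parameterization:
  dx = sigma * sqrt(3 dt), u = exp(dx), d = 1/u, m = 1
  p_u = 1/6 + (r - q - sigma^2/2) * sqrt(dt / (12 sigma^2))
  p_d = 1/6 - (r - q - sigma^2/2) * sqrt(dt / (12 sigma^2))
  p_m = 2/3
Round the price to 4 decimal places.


dt = T/N = 0.250000; dx = sigma*sqrt(3*dt) = 0.450333
u = exp(dx) = 1.568835; d = 1/u = 0.637416
p_u = 0.132192, p_m = 0.666667, p_d = 0.201141
Discount per step: exp(-r*dt) = 0.997254
Stock lattice S(k, j) with j the centered position index:
  k=0: S(0,+0) = 9.3800
  k=1: S(1,-1) = 5.9790; S(1,+0) = 9.3800; S(1,+1) = 14.7157
  k=2: S(2,-2) = 3.8111; S(2,-1) = 5.9790; S(2,+0) = 9.3800; S(2,+1) = 14.7157; S(2,+2) = 23.0865
Terminal payoffs V(N, j) = max(S_T - K, 0):
  V(2,-2) = 0.000000; V(2,-1) = 0.000000; V(2,+0) = 0.000000; V(2,+1) = 4.845671; V(2,+2) = 13.216457
Backward induction: V(k, j) = exp(-r*dt) * [p_u * V(k+1, j+1) + p_m * V(k+1, j) + p_d * V(k+1, j-1)]
  V(1,-1) = exp(-r*dt) * [p_u*0.000000 + p_m*0.000000 + p_d*0.000000] = 0.000000
  V(1,+0) = exp(-r*dt) * [p_u*4.845671 + p_m*0.000000 + p_d*0.000000] = 0.638801
  V(1,+1) = exp(-r*dt) * [p_u*13.216457 + p_m*4.845671 + p_d*0.000000] = 4.963890
  V(0,+0) = exp(-r*dt) * [p_u*4.963890 + p_m*0.638801 + p_d*0.000000] = 1.079083

Answer: Price = V(0,0) = 1.0791


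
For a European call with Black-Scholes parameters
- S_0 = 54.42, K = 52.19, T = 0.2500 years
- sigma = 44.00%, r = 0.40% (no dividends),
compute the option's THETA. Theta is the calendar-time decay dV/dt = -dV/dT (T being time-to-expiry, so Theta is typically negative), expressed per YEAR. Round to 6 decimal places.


Answer: Theta = -9.230517

Derivation:
d1 = 0.3047310350; d2 = 0.0847310350
phi(d1) = 0.3808426295; exp(-qT) = 1.0000000000; exp(-rT) = 0.9990004998
Theta = -S*exp(-qT)*phi(d1)*sigma/(2*sqrt(T)) - r*K*exp(-rT)*N(d2) + q*S*exp(-qT)*N(d1)
N(d1) = 0.6197144947; N(d2) = 0.5337623888; sqrt(T) = 0.5000000000
Term 1 = -54.4200 * 1.0000000000 * 0.3808426295 * 0.4400 / (2 * 0.5000000000) = -9.1192005949
Term 2 = -0.0040 * 52.1900 * 0.9990004998 * 0.5337623888 = -0.1113168637
Term 3 = 0 (no dividend yield, q = 0)
Theta = -9.1192005949 + (-0.1113168637) + (0.0000000000) = -9.230517


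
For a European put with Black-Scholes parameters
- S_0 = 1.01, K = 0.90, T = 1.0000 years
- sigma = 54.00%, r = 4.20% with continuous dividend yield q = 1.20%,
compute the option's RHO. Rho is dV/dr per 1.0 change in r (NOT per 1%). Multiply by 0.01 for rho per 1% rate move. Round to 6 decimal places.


d1 = 0.5390941602; d2 = -0.0009058398
phi(d1) = 0.3449865701; exp(-qT) = 0.9880717129; exp(-rT) = 0.9588697806
N(-d2) = 0.5003613777
Rho = -K*T*exp(-rT)*N(-d2) = -0.9000 * 1.0000 * 0.9588697806 * 0.5003613777 = -0.431803

Answer: Rho = -0.431803


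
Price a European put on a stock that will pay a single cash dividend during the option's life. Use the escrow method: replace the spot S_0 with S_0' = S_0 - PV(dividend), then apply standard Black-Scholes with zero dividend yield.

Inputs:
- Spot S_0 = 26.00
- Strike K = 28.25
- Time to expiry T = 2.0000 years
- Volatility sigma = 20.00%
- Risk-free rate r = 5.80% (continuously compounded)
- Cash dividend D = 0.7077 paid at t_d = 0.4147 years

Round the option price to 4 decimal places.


PV(D) = D * exp(-r * t_d) = 0.7077 * 0.97623436 = 0.69088106
S_0' = S_0 - PV(D) = 26.0000 - 0.69088106 = 25.30911894
d1 = (ln(S_0'/K) + (r + sigma^2/2)*T) / (sigma*sqrt(T)) = 0.16288666
d2 = d1 - sigma*sqrt(T) = -0.11995605
exp(-rT) = 0.89047522
N(-d1) = 0.43530384; N(-d2) = 0.54774102
P = K * exp(-rT) * N(-d2) - S_0' * N(-d1) = 28.2500 * 0.89047522 * 0.54774102 - 25.30911894 * 0.43530384 = 2.7618

Answer: Price = 2.7618


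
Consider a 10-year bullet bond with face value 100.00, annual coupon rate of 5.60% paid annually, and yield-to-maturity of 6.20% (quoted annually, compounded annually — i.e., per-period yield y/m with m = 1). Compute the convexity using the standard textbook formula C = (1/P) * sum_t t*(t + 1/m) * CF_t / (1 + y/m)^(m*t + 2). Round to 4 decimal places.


Coupon per period c = face * coupon_rate / m = 5.600000
Periods per year m = 1; per-period yield y/m = 0.062000
Number of cashflows N = 10
Cashflows (t years, CF_t, discount factor 1/(1+y/m)^(m*t), PV):
  t = 1.0000: CF_t = 5.600000, DF = 0.941620, PV = 5.273070
  t = 2.0000: CF_t = 5.600000, DF = 0.886647, PV = 4.965226
  t = 3.0000: CF_t = 5.600000, DF = 0.834885, PV = 4.675354
  t = 4.0000: CF_t = 5.600000, DF = 0.786144, PV = 4.402405
  t = 5.0000: CF_t = 5.600000, DF = 0.740248, PV = 4.145390
  t = 6.0000: CF_t = 5.600000, DF = 0.697032, PV = 3.903381
  t = 7.0000: CF_t = 5.600000, DF = 0.656339, PV = 3.675500
  t = 8.0000: CF_t = 5.600000, DF = 0.618022, PV = 3.460923
  t = 9.0000: CF_t = 5.600000, DF = 0.581942, PV = 3.258873
  t = 10.0000: CF_t = 105.600000, DF = 0.547968, PV = 57.865372
Price P = sum_t PV_t = 95.625492
Convexity numerator sum_t t*(t + 1/m) * CF_t / (1+y/m)^(m*t + 2):
  t = 1.0000: term = 9.350708
  t = 2.0000: term = 26.414428
  t = 3.0000: term = 49.744685
  t = 4.0000: term = 78.067617
  t = 5.0000: term = 110.264996
  t = 6.0000: term = 145.358751
  t = 7.0000: term = 182.496863
  t = 8.0000: term = 220.940512
  t = 9.0000: term = 260.052392
  t = 10.0000: term = 5643.680278
Convexity = (1/P) * sum = 6726.371229 / 95.625492 = 70.340775

Answer: Convexity = 70.3408


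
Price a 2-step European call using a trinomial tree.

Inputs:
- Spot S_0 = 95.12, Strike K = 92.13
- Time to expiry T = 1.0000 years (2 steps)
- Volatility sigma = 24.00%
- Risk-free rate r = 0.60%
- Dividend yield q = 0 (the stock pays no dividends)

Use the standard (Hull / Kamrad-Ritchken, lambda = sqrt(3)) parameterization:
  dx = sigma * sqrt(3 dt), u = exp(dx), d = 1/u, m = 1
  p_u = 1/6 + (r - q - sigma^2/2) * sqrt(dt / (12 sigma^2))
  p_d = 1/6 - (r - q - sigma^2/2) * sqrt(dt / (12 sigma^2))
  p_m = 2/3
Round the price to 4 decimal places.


Answer: Price = V(0,0) = 10.1171

Derivation:
dt = T/N = 0.500000; dx = sigma*sqrt(3*dt) = 0.293939
u = exp(dx) = 1.341702; d = 1/u = 0.745322
p_u = 0.147275, p_m = 0.666667, p_d = 0.186058
Discount per step: exp(-r*dt) = 0.997004
Stock lattice S(k, j) with j the centered position index:
  k=0: S(0,+0) = 95.1200
  k=1: S(1,-1) = 70.8950; S(1,+0) = 95.1200; S(1,+1) = 127.6227
  k=2: S(2,-2) = 52.8396; S(2,-1) = 70.8950; S(2,+0) = 95.1200; S(2,+1) = 127.6227; S(2,+2) = 171.2316
Terminal payoffs V(N, j) = max(S_T - K, 0):
  V(2,-2) = 0.000000; V(2,-1) = 0.000000; V(2,+0) = 2.990000; V(2,+1) = 35.492670; V(2,+2) = 79.101560
Backward induction: V(k, j) = exp(-r*dt) * [p_u * V(k+1, j+1) + p_m * V(k+1, j) + p_d * V(k+1, j-1)]
  V(1,-1) = exp(-r*dt) * [p_u*2.990000 + p_m*0.000000 + p_d*0.000000] = 0.439033
  V(1,+0) = exp(-r*dt) * [p_u*35.492670 + p_m*2.990000 + p_d*0.000000] = 7.198883
  V(1,+1) = exp(-r*dt) * [p_u*79.101560 + p_m*35.492670 + p_d*2.990000] = 35.760325
  V(0,+0) = exp(-r*dt) * [p_u*35.760325 + p_m*7.198883 + p_d*0.439033] = 10.117141


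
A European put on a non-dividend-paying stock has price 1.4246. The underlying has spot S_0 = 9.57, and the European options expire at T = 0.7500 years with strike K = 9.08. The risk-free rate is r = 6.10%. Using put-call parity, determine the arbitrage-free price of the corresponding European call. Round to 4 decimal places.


Answer: Call price = 2.3207

Derivation:
Put-call parity: C - P = S_0 * exp(-qT) - K * exp(-rT).
S_0 * exp(-qT) = 9.5700 * 1.00000000 = 9.57000000
K * exp(-rT) = 9.0800 * 0.95528075 = 8.67394923
C = P + S*exp(-qT) - K*exp(-rT)
C = 1.4246 + 9.57000000 - 8.67394923 = 2.3207


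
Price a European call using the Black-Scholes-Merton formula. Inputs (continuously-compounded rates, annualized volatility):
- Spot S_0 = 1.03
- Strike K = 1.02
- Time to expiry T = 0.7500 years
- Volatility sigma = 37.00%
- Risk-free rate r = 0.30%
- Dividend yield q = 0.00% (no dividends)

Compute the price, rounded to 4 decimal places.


d1 = (ln(S/K) + (r - q + 0.5*sigma^2) * T) / (sigma * sqrt(T)) = 0.19768372
d2 = d1 - sigma * sqrt(T) = -0.12274568
exp(-rT) = 0.99775253; exp(-qT) = 1.00000000
C = S_0 * exp(-qT) * N(d1) - K * exp(-rT) * N(d2)
N(d1) = 0.57835374; N(d2) = 0.45115424
C = 1.0300 * 1.00000000 * 0.57835374 - 1.0200 * 0.99775253 * 0.45115424 = 0.1366

Answer: Price = 0.1366


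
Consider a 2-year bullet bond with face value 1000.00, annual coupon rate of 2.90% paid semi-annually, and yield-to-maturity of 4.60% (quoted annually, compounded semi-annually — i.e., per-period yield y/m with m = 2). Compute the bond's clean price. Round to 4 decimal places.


Coupon per period c = face * coupon_rate / m = 14.500000
Periods per year m = 2; per-period yield y/m = 0.023000
Number of cashflows N = 4
Cashflows (t years, CF_t, discount factor 1/(1+y/m)^(m*t), PV):
  t = 0.5000: CF_t = 14.500000, DF = 0.977517, PV = 14.173998
  t = 1.0000: CF_t = 14.500000, DF = 0.955540, PV = 13.855326
  t = 1.5000: CF_t = 14.500000, DF = 0.934056, PV = 13.543818
  t = 2.0000: CF_t = 1014.500000, DF = 0.913056, PV = 926.295420
Price P = sum_t PV_t = 967.868561

Answer: Price = 967.8686


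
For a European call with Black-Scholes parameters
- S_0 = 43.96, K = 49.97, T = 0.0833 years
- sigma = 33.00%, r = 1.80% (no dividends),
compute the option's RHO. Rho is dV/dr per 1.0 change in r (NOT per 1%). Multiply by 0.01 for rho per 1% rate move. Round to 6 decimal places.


d1 = -1.2820539269; d2 = -1.3772976669
phi(d1) = 0.1753853600; exp(-qT) = 1.0000000000; exp(-rT) = 0.9985017235
N(d2) = 0.0842101181
Rho = K*T*exp(-rT)*N(d2) = 49.9700 * 0.0833 * 0.9985017235 * 0.0842101181 = 0.350000

Answer: Rho = 0.350000


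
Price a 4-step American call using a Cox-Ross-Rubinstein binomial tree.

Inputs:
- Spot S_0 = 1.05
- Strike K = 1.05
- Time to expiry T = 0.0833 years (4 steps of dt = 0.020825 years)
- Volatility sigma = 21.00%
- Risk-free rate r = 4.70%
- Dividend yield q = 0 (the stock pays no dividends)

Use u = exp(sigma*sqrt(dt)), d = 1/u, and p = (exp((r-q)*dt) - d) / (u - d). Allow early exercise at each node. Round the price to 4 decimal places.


Answer: Price = V(0,0) = 0.0259

Derivation:
dt = T/N = 0.020825
u = exp(sigma*sqrt(dt)) = 1.030769; d = 1/u = 0.970150
p = (exp((r-q)*dt) - d) / (u - d) = 0.508579
Discount per step: exp(-r*dt) = 0.999022
Stock lattice S(k, i) with i counting down-moves:
  k=0: S(0,0) = 1.0500
  k=1: S(1,0) = 1.0823; S(1,1) = 1.0187
  k=2: S(2,0) = 1.1156; S(2,1) = 1.0500; S(2,2) = 0.9883
  k=3: S(3,0) = 1.1499; S(3,1) = 1.0823; S(3,2) = 1.0187; S(3,3) = 0.9588
  k=4: S(4,0) = 1.1853; S(4,1) = 1.1156; S(4,2) = 1.0500; S(4,3) = 0.9883; S(4,4) = 0.9301
Terminal payoffs V(N, i) = max(S_T - K, 0):
  V(4,0) = 0.135316; V(4,1) = 0.065608; V(4,2) = 0.000000; V(4,3) = 0.000000; V(4,4) = 0.000000
Backward induction: V(k, i) = exp(-r*dt) * [p * V(k+1, i) + (1-p) * V(k+1, i+1)]; then take max(V_cont, immediate exercise) for American.
  V(3,0) = exp(-r*dt) * [p*0.135316 + (1-p)*0.065608] = 0.100961; exercise = 0.099934; V(3,0) = max -> 0.100961
  V(3,1) = exp(-r*dt) * [p*0.065608 + (1-p)*0.000000] = 0.033334; exercise = 0.032307; V(3,1) = max -> 0.033334
  V(3,2) = exp(-r*dt) * [p*0.000000 + (1-p)*0.000000] = 0.000000; exercise = 0.000000; V(3,2) = max -> 0.000000
  V(3,3) = exp(-r*dt) * [p*0.000000 + (1-p)*0.000000] = 0.000000; exercise = 0.000000; V(3,3) = max -> 0.000000
  V(2,0) = exp(-r*dt) * [p*0.100961 + (1-p)*0.033334] = 0.067662; exercise = 0.065608; V(2,0) = max -> 0.067662
  V(2,1) = exp(-r*dt) * [p*0.033334 + (1-p)*0.000000] = 0.016937; exercise = 0.000000; V(2,1) = max -> 0.016937
  V(2,2) = exp(-r*dt) * [p*0.000000 + (1-p)*0.000000] = 0.000000; exercise = 0.000000; V(2,2) = max -> 0.000000
  V(1,0) = exp(-r*dt) * [p*0.067662 + (1-p)*0.016937] = 0.042692; exercise = 0.032307; V(1,0) = max -> 0.042692
  V(1,1) = exp(-r*dt) * [p*0.016937 + (1-p)*0.000000] = 0.008605; exercise = 0.000000; V(1,1) = max -> 0.008605
  V(0,0) = exp(-r*dt) * [p*0.042692 + (1-p)*0.008605] = 0.025916; exercise = 0.000000; V(0,0) = max -> 0.025916


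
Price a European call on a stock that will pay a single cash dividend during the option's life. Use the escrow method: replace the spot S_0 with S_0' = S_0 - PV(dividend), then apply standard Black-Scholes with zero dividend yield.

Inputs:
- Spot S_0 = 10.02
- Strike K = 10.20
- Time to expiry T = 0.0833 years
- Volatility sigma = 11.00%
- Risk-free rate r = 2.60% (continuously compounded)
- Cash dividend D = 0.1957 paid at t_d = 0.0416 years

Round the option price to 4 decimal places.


Answer: Price = 0.0212

Derivation:
PV(D) = D * exp(-r * t_d) = 0.1957 * 0.99891898 = 0.19548845
S_0' = S_0 - PV(D) = 10.0200 - 0.19548845 = 9.82451155
d1 = (ln(S_0'/K) + (r + sigma^2/2)*T) / (sigma*sqrt(T)) = -1.09731663
d2 = d1 - sigma*sqrt(T) = -1.12906455
exp(-rT) = 0.99783654
N(d1) = 0.13625150; N(d2) = 0.12943530
C = S_0' * N(d1) - K * exp(-rT) * N(d2) = 9.82451155 * 0.13625150 - 10.2000 * 0.99783654 * 0.12943530 = 0.0212


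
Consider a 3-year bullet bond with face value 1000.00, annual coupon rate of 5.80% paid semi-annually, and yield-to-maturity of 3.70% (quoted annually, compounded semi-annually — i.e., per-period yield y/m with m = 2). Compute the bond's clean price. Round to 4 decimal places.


Coupon per period c = face * coupon_rate / m = 29.000000
Periods per year m = 2; per-period yield y/m = 0.018500
Number of cashflows N = 6
Cashflows (t years, CF_t, discount factor 1/(1+y/m)^(m*t), PV):
  t = 0.5000: CF_t = 29.000000, DF = 0.981836, PV = 28.473245
  t = 1.0000: CF_t = 29.000000, DF = 0.964002, PV = 27.956058
  t = 1.5000: CF_t = 29.000000, DF = 0.946492, PV = 27.448265
  t = 2.0000: CF_t = 29.000000, DF = 0.929300, PV = 26.949696
  t = 2.5000: CF_t = 29.000000, DF = 0.912420, PV = 26.460182
  t = 3.0000: CF_t = 1029.000000, DF = 0.895847, PV = 921.826470
Price P = sum_t PV_t = 1059.113916

Answer: Price = 1059.1139


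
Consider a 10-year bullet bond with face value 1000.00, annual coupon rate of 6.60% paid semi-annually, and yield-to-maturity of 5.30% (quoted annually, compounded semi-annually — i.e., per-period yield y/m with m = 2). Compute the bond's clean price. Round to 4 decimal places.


Coupon per period c = face * coupon_rate / m = 33.000000
Periods per year m = 2; per-period yield y/m = 0.026500
Number of cashflows N = 20
Cashflows (t years, CF_t, discount factor 1/(1+y/m)^(m*t), PV):
  t = 0.5000: CF_t = 33.000000, DF = 0.974184, PV = 32.148076
  t = 1.0000: CF_t = 33.000000, DF = 0.949035, PV = 31.318145
  t = 1.5000: CF_t = 33.000000, DF = 0.924535, PV = 30.509640
  t = 2.0000: CF_t = 33.000000, DF = 0.900667, PV = 29.722007
  t = 2.5000: CF_t = 33.000000, DF = 0.877415, PV = 28.954707
  t = 3.0000: CF_t = 33.000000, DF = 0.854764, PV = 28.207216
  t = 3.5000: CF_t = 33.000000, DF = 0.832698, PV = 27.479022
  t = 4.0000: CF_t = 33.000000, DF = 0.811201, PV = 26.769626
  t = 4.5000: CF_t = 33.000000, DF = 0.790259, PV = 26.078545
  t = 5.0000: CF_t = 33.000000, DF = 0.769858, PV = 25.405304
  t = 5.5000: CF_t = 33.000000, DF = 0.749983, PV = 24.749444
  t = 6.0000: CF_t = 33.000000, DF = 0.730622, PV = 24.110515
  t = 6.5000: CF_t = 33.000000, DF = 0.711760, PV = 23.488081
  t = 7.0000: CF_t = 33.000000, DF = 0.693385, PV = 22.881716
  t = 7.5000: CF_t = 33.000000, DF = 0.675485, PV = 22.291004
  t = 8.0000: CF_t = 33.000000, DF = 0.658047, PV = 21.715542
  t = 8.5000: CF_t = 33.000000, DF = 0.641059, PV = 21.154937
  t = 9.0000: CF_t = 33.000000, DF = 0.624509, PV = 20.608803
  t = 9.5000: CF_t = 33.000000, DF = 0.608387, PV = 20.076769
  t = 10.0000: CF_t = 1033.000000, DF = 0.592681, PV = 612.239361
Price P = sum_t PV_t = 1099.908460

Answer: Price = 1099.9085


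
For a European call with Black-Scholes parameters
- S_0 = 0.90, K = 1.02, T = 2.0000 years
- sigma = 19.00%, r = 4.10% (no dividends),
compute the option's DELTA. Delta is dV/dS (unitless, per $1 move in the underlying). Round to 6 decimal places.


d1 = -0.0262862962; d2 = -0.2949868731
phi(d1) = 0.3988044758; exp(-qT) = 1.0000000000; exp(-rT) = 0.9212719587
N(d1) = 0.4895144926
Delta = exp(-qT) * N(d1) = 1.0000000000 * 0.4895144926 = 0.489514

Answer: Delta = 0.489514


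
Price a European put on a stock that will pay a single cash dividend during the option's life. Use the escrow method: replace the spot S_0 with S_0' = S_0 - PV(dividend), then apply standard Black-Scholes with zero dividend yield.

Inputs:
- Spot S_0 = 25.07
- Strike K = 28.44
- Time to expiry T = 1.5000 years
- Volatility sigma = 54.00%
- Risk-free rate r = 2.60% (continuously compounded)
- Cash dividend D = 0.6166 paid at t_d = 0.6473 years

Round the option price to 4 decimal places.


PV(D) = D * exp(-r * t_d) = 0.6166 * 0.98331103 = 0.60630958
S_0' = S_0 - PV(D) = 25.0700 - 0.60630958 = 24.46369042
d1 = (ln(S_0'/K) + (r + sigma^2/2)*T) / (sigma*sqrt(T)) = 0.16192849
d2 = d1 - sigma*sqrt(T) = -0.49943374
exp(-rT) = 0.96175071
N(-d1) = 0.43568108; N(-d2) = 0.69126307
P = K * exp(-rT) * N(-d2) - S_0' * N(-d1) = 28.4400 * 0.96175071 * 0.69126307 - 24.46369042 * 0.43568108 = 8.2492

Answer: Price = 8.2492


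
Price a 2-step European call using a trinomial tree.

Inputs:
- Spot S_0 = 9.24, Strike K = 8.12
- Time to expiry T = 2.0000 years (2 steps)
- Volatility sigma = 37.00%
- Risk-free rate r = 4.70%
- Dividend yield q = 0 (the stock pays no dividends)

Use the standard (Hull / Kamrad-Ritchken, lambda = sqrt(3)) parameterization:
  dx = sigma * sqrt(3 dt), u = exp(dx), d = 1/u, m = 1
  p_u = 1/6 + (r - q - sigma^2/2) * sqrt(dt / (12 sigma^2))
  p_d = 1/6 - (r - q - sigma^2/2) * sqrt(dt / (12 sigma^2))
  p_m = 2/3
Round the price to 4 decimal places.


dt = T/N = 1.000000; dx = sigma*sqrt(3*dt) = 0.640859
u = exp(dx) = 1.898110; d = 1/u = 0.526840
p_u = 0.149931, p_m = 0.666667, p_d = 0.183402
Discount per step: exp(-r*dt) = 0.954087
Stock lattice S(k, j) with j the centered position index:
  k=0: S(0,+0) = 9.2400
  k=1: S(1,-1) = 4.8680; S(1,+0) = 9.2400; S(1,+1) = 17.5385
  k=2: S(2,-2) = 2.5647; S(2,-1) = 4.8680; S(2,+0) = 9.2400; S(2,+1) = 17.5385; S(2,+2) = 33.2901
Terminal payoffs V(N, j) = max(S_T - K, 0):
  V(2,-2) = 0.000000; V(2,-1) = 0.000000; V(2,+0) = 1.120000; V(2,+1) = 9.418539; V(2,+2) = 25.170081
Backward induction: V(k, j) = exp(-r*dt) * [p_u * V(k+1, j+1) + p_m * V(k+1, j) + p_d * V(k+1, j-1)]
  V(1,-1) = exp(-r*dt) * [p_u*1.120000 + p_m*0.000000 + p_d*0.000000] = 0.160213
  V(1,+0) = exp(-r*dt) * [p_u*9.418539 + p_m*1.120000 + p_d*0.000000] = 2.059684
  V(1,+1) = exp(-r*dt) * [p_u*25.170081 + p_m*9.418539 + p_d*1.120000] = 9.787238
  V(0,+0) = exp(-r*dt) * [p_u*9.787238 + p_m*2.059684 + p_d*0.160213] = 2.738154

Answer: Price = V(0,0) = 2.7382


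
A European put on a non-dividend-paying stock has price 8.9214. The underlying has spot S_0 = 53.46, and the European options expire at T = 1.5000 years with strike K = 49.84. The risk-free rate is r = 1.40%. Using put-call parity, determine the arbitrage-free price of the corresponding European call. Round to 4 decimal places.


Answer: Call price = 13.5771

Derivation:
Put-call parity: C - P = S_0 * exp(-qT) - K * exp(-rT).
S_0 * exp(-qT) = 53.4600 * 1.00000000 = 53.46000000
K * exp(-rT) = 49.8400 * 0.97921896 = 48.80427319
C = P + S*exp(-qT) - K*exp(-rT)
C = 8.9214 + 53.46000000 - 48.80427319 = 13.5771


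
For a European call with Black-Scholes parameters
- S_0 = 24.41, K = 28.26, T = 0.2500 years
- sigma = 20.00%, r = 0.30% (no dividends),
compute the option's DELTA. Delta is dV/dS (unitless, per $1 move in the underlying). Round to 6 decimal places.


Answer: Delta = 0.079707

Derivation:
d1 = -1.4070449285; d2 = -1.5070449285
phi(d1) = 0.1482542982; exp(-qT) = 1.0000000000; exp(-rT) = 0.9992502812
N(d1) = 0.0797070333
Delta = exp(-qT) * N(d1) = 1.0000000000 * 0.0797070333 = 0.079707


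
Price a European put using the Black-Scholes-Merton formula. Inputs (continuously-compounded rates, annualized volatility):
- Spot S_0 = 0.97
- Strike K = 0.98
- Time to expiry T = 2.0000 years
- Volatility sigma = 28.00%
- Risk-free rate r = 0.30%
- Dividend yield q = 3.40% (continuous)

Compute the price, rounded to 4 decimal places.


d1 = (ln(S/K) + (r - q + 0.5*sigma^2) * T) / (sigma * sqrt(T)) = 0.01551468
d2 = d1 - sigma * sqrt(T) = -0.38046512
exp(-rT) = 0.99401796; exp(-qT) = 0.93426047
P = K * exp(-rT) * N(-d2) - S_0 * exp(-qT) * N(-d1)
N(-d1) = 0.49381079; N(-d2) = 0.64819991
P = 0.9800 * 0.99401796 * 0.64819991 - 0.9700 * 0.93426047 * 0.49381079 = 0.1839

Answer: Price = 0.1839


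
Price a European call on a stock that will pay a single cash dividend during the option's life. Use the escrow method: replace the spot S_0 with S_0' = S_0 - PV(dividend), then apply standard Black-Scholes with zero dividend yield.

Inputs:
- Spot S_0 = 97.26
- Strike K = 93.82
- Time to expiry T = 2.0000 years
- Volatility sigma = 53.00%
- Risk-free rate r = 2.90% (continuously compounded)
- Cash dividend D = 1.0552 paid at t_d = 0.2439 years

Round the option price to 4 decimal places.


PV(D) = D * exp(-r * t_d) = 1.0552 * 0.99295186 = 1.04776280
S_0' = S_0 - PV(D) = 97.2600 - 1.04776280 = 96.21223720
d1 = (ln(S_0'/K) + (r + sigma^2/2)*T) / (sigma*sqrt(T)) = 0.48574034
d2 = d1 - sigma*sqrt(T) = -0.26379285
exp(-rT) = 0.94364995
N(d1) = 0.68642436; N(d2) = 0.39596977
C = S_0' * N(d1) - K * exp(-rT) * N(d2) = 96.21223720 * 0.68642436 - 93.8200 * 0.94364995 * 0.39596977 = 30.9859

Answer: Price = 30.9859


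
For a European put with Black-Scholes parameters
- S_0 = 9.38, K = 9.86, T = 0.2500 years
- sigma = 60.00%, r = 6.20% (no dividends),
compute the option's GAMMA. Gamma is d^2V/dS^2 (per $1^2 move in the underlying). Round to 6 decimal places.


Answer: Gamma = 0.141682

Derivation:
d1 = 0.0353119813; d2 = -0.2646880187
phi(d1) = 0.3986936302; exp(-qT) = 1.0000000000; exp(-rT) = 0.9846195068
Gamma = exp(-qT) * phi(d1) / (S * sigma * sqrt(T)) = 1.0000000000 * 0.3986936302 / (9.3800 * 0.6000 * 0.5000000000) = 0.141682


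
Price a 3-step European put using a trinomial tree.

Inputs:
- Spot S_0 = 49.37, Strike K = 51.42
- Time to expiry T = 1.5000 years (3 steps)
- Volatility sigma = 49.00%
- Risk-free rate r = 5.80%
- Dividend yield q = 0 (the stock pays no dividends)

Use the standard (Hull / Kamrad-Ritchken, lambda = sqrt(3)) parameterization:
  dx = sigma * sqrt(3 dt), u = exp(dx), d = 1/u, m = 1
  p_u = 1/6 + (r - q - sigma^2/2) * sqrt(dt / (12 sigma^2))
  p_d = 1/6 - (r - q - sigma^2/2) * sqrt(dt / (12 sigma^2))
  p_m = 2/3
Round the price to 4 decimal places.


Answer: Price = V(0,0) = 9.6010

Derivation:
dt = T/N = 0.500000; dx = sigma*sqrt(3*dt) = 0.600125
u = exp(dx) = 1.822347; d = 1/u = 0.548743
p_u = 0.140818, p_m = 0.666667, p_d = 0.192515
Discount per step: exp(-r*dt) = 0.971416
Stock lattice S(k, j) with j the centered position index:
  k=0: S(0,+0) = 49.3700
  k=1: S(1,-1) = 27.0914; S(1,+0) = 49.3700; S(1,+1) = 89.9692
  k=2: S(2,-2) = 14.8662; S(2,-1) = 27.0914; S(2,+0) = 49.3700; S(2,+1) = 89.9692; S(2,+2) = 163.9552
  k=3: S(3,-3) = 8.1577; S(3,-2) = 14.8662; S(3,-1) = 27.0914; S(3,+0) = 49.3700; S(3,+1) = 89.9692; S(3,+2) = 163.9552; S(3,+3) = 298.7831
Terminal payoffs V(N, j) = max(K - S_T, 0):
  V(3,-3) = 43.262253; V(3,-2) = 36.553758; V(3,-1) = 24.328556; V(3,+0) = 2.050000; V(3,+1) = 0.000000; V(3,+2) = 0.000000; V(3,+3) = 0.000000
Backward induction: V(k, j) = exp(-r*dt) * [p_u * V(k+1, j+1) + p_m * V(k+1, j) + p_d * V(k+1, j-1)]
  V(2,-2) = exp(-r*dt) * [p_u*24.328556 + p_m*36.553758 + p_d*43.262253] = 35.091176
  V(2,-1) = exp(-r*dt) * [p_u*2.050000 + p_m*24.328556 + p_d*36.553758] = 22.871881
  V(2,+0) = exp(-r*dt) * [p_u*0.000000 + p_m*2.050000 + p_d*24.328556] = 5.877351
  V(2,+1) = exp(-r*dt) * [p_u*0.000000 + p_m*0.000000 + p_d*2.050000] = 0.383376
  V(2,+2) = exp(-r*dt) * [p_u*0.000000 + p_m*0.000000 + p_d*0.000000] = 0.000000
  V(1,-1) = exp(-r*dt) * [p_u*5.877351 + p_m*22.871881 + p_d*35.091176] = 22.178556
  V(1,+0) = exp(-r*dt) * [p_u*0.383376 + p_m*5.877351 + p_d*22.871881] = 8.136012
  V(1,+1) = exp(-r*dt) * [p_u*0.000000 + p_m*0.383376 + p_d*5.877351] = 1.347418
  V(0,+0) = exp(-r*dt) * [p_u*1.347418 + p_m*8.136012 + p_d*22.178556] = 9.600959


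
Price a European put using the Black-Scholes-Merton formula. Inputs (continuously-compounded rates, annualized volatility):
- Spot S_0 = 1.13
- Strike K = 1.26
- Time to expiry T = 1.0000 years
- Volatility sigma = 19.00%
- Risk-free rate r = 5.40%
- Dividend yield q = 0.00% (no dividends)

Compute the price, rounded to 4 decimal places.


d1 = (ln(S/K) + (r - q + 0.5*sigma^2) * T) / (sigma * sqrt(T)) = -0.19391625
d2 = d1 - sigma * sqrt(T) = -0.38391625
exp(-rT) = 0.94743211; exp(-qT) = 1.00000000
P = K * exp(-rT) * N(-d2) - S_0 * exp(-qT) * N(-d1)
N(-d1) = 0.57687927; N(-d2) = 0.64947974
P = 1.2600 * 0.94743211 * 0.64947974 - 1.1300 * 1.00000000 * 0.57687927 = 0.1235

Answer: Price = 0.1235
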